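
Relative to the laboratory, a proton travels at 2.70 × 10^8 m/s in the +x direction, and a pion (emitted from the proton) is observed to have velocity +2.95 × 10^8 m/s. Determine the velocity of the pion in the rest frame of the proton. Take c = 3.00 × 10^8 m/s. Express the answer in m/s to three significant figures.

v = 0.900c, u = 0.983c.
Invert the composition law: u' = (u − v)/(1 − uv/c²).
u' = (0.983 − 0.900) / (1 − (0.983)(0.900)) = 0.0833/0.1150 = 0.7246.
u' = 0.7246 × 3.00 × 10^8 m/s.

+2.17 × 10^8 m/s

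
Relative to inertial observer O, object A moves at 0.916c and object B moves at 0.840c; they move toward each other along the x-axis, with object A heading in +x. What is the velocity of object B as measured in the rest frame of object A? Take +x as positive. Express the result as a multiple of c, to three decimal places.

-0.992c

β_A = 0.916, β_B = -0.840.
Transform to A's frame with the inverse velocity-addition law: u' = (u − v)/(1 − uv/c²), taking u = β_B and v = β_A.
u' = (-0.840 − 0.916) / (1 − (0.916)(-0.840)) = -1.7560/1.7694 = -0.9924.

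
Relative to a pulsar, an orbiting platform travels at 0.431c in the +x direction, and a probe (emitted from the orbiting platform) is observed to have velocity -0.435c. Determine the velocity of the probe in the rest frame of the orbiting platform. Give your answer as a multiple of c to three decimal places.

-0.729c

Invert the composition law: u' = (u − v)/(1 − uv/c²).
u' = (-0.435 − 0.431) / (1 − (-0.435)(0.431)) = -0.8660/1.1875 = -0.7293.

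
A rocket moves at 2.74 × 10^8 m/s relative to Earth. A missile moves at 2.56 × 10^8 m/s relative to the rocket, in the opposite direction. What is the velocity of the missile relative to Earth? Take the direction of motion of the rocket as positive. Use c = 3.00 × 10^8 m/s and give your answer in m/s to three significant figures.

+8.16 × 10^7 m/s

In units of c (dividing by 3.00 × 10^8 m/s): v = 0.913, u' = -0.853.
u = (u' + v)/(1 + u'v/c²):
u = (-0.853 + 0.913) / (1 + (-0.853)·0.913) = 0.0600/0.2206 = 0.2720
(Galilean addition would give +0.060c.)
Converting back: u = 0.2720 × 3.00 × 10^8 m/s.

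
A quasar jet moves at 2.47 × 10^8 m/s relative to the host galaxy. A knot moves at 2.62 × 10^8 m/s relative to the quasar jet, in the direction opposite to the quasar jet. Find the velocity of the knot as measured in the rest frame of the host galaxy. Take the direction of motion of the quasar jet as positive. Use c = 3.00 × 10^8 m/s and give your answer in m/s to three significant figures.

In units of c (dividing by 3.00 × 10^8 m/s): v = 0.823, u' = -0.873.
u = (u' + v)/(1 + u'v/c²):
u = (-0.873 + 0.823) / (1 + (-0.873)·0.823) = -0.0500/0.2810 = -0.1780
(Galilean addition would give -0.050c.)
Converting back: u = -0.1780 × 3.00 × 10^8 m/s.

-5.34 × 10^7 m/s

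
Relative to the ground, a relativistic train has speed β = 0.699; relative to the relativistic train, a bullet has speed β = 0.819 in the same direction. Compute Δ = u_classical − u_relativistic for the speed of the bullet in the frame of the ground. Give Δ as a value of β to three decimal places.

Galilean: u_cl = 0.819 + 0.699 = 1.5180.
Relativistic: u_rel = (0.819 + 0.699) / (1 + 0.819·0.699) = 1.5180/1.5725 = 0.9654.
Δ = 1.5180 − 0.9654 = 0.5526.
(The classical prediction exceeds c; the relativistic result does not.)

Δ = 0.553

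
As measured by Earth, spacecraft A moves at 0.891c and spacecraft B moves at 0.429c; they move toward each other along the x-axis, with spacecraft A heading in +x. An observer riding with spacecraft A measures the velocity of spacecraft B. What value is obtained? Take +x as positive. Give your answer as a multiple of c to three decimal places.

β_A = 0.891, β_B = -0.429.
Transform to A's frame with the inverse velocity-addition law: u' = (u − v)/(1 − uv/c²), taking u = β_B and v = β_A.
u' = (-0.429 − 0.891) / (1 − (0.891)(-0.429)) = -1.3200/1.3822 = -0.9550.

-0.955c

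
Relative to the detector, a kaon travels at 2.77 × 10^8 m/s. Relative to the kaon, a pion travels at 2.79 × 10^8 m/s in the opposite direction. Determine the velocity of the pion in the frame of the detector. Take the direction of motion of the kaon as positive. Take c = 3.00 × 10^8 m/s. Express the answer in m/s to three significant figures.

-1.42 × 10^7 m/s

In units of c (dividing by 3.00 × 10^8 m/s): v = 0.923, u' = -0.930.
u = (u' + v)/(1 + u'v/c²):
u = (-0.930 + 0.923) / (1 + (-0.930)·0.923) = -0.0067/0.1413 = -0.0472
(Galilean addition would give -0.007c.)
Converting back: u = -0.0472 × 3.00 × 10^8 m/s.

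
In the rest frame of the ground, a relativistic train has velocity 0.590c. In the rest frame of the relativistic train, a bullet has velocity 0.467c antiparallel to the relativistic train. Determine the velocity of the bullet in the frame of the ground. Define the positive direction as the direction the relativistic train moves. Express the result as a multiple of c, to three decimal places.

With v = 0.590 and u' = -0.467 (in units of c),
u = (u' + v)/(1 + u'v/c²):
u = (-0.467 + 0.590) / (1 + (-0.467)·0.590) = 0.1230/0.7245 = 0.1698
(Galilean addition would give +0.123c.)

+0.170c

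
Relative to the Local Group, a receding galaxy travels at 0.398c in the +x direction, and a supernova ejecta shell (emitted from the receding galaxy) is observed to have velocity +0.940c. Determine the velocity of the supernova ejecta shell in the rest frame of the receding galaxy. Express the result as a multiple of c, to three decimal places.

Invert the composition law: u' = (u − v)/(1 − uv/c²).
u' = (0.940 − 0.398) / (1 − (0.940)(0.398)) = 0.5420/0.6259 = 0.8660.

+0.866c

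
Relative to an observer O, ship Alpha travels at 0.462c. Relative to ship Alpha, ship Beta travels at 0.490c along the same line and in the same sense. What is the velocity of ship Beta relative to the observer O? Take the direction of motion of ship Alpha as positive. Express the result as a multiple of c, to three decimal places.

With v = 0.462 and u' = 0.490 (in units of c),
u = (u' + v)/(1 + u'v/c²):
u = (0.490 + 0.462) / (1 + 0.490·0.462) = 0.9520/1.2264 = 0.7763

0.776c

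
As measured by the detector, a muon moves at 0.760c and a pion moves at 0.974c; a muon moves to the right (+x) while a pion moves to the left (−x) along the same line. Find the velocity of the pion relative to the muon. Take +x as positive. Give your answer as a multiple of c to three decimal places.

-0.996c

β_A = 0.760, β_B = -0.974.
Transform to A's frame with the inverse velocity-addition law: u' = (u − v)/(1 − uv/c²), taking u = β_B and v = β_A.
u' = (-0.974 − 0.760) / (1 − (0.760)(-0.974)) = -1.7340/1.7402 = -0.9964.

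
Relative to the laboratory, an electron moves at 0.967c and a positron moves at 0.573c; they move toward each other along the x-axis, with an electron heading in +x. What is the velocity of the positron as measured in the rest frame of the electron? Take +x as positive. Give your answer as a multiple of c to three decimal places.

-0.991c

β_A = 0.967, β_B = -0.573.
Transform to A's frame with the inverse velocity-addition law: u' = (u − v)/(1 − uv/c²), taking u = β_B and v = β_A.
u' = (-0.573 − 0.967) / (1 − (0.967)(-0.573)) = -1.5400/1.5541 = -0.9909.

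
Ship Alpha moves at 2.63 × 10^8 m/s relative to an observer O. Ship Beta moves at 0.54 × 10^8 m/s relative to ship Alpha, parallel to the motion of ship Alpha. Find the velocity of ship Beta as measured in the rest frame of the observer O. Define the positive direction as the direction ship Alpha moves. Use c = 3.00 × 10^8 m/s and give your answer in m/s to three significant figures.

2.74 × 10^8 m/s

In units of c (dividing by 3.00 × 10^8 m/s): v = 0.877, u' = 0.180.
u = (u' + v)/(1 + u'v/c²):
u = (0.180 + 0.877) / (1 + 0.180·0.877) = 1.0567/1.1578 = 0.9127
(Galilean addition would give +1.057c, exceeding c.)
Converting back: u = 0.9127 × 3.00 × 10^8 m/s.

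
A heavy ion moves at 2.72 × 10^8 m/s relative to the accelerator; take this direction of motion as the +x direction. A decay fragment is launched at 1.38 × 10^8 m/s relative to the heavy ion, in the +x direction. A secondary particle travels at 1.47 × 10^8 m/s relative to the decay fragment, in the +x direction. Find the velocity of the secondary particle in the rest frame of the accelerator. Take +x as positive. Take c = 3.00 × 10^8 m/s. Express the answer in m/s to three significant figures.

Apply u = (u' + v)/(1 + u'v/c²) successively, working outward toward the accelerator.
(Dividing each given speed by c = 3.00 × 10^8 m/s to work in units of c.)
Start: velocity of the heavy ion relative to the accelerator = 0.9067c.
Compose with the decay fragment (u' = 0.460 in the heavy ion frame): u_1 = (0.460 + 0.907) / (1 + 0.460·0.907) = 1.3667/1.4171 = 0.9644.
Compose with the secondary particle (u' = 0.490 in the decay fragment frame): u_2 = (0.490 + 0.964) / (1 + 0.490·0.964) = 1.4544/1.4726 = 0.9877.
So u = 0.9877 × 3.00 × 10^8 m/s.

2.96 × 10^8 m/s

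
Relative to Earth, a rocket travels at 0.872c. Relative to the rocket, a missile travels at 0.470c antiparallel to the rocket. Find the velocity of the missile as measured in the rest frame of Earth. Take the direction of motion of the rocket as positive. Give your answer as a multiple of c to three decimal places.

With v = 0.872 and u' = -0.470 (in units of c),
u = (u' + v)/(1 + u'v/c²):
u = (-0.470 + 0.872) / (1 + (-0.470)·0.872) = 0.4020/0.5902 = 0.6812

+0.681c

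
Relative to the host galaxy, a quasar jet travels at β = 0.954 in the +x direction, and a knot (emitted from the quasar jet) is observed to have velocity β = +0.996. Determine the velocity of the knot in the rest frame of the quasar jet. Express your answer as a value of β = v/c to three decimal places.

Invert the composition law: u' = (u − v)/(1 − uv/c²).
u' = (0.996 − 0.954) / (1 − (0.996)(0.954)) = 0.0420/0.0498 = 0.8431.

β = +0.843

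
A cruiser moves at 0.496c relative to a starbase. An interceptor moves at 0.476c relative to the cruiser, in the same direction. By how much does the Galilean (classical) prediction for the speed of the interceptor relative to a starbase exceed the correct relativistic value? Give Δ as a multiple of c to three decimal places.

Δ = 0.186c

Galilean: u_cl = 0.476 + 0.496 = 0.9720.
Relativistic: u_rel = (0.476 + 0.496) / (1 + 0.476·0.496) = 0.9720/1.2361 = 0.7863.
Δ = 0.9720 − 0.7863 = 0.1857.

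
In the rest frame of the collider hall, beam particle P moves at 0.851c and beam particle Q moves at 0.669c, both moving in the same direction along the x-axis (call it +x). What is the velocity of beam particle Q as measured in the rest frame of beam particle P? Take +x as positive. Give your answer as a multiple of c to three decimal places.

-0.423c

β_A = 0.851, β_B = 0.669.
Transform to A's frame with the inverse velocity-addition law: u' = (u − v)/(1 − uv/c²), taking u = β_B and v = β_A.
u' = (0.669 − 0.851) / (1 − (0.851)(0.669)) = -0.1820/0.4307 = -0.4226.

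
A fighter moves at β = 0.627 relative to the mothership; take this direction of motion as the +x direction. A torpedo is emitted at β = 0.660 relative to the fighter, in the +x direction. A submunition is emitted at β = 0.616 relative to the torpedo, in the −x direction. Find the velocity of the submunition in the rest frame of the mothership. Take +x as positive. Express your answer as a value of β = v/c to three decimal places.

β = +0.670

Apply u = (u' + v)/(1 + u'v/c²) successively, working outward toward the mothership.
Start: velocity of the fighter relative to the mothership = 0.6270c.
Compose with the torpedo (u' = 0.660 in the fighter frame): u_1 = (0.660 + 0.627) / (1 + 0.660·0.627) = 1.2870/1.4138 = 0.9103.
Compose with the submunition (u' = -0.616 in the torpedo frame): u_2 = (-0.616 + 0.910) / (1 + (-0.616)·0.910) = 0.2943/0.4393 = 0.6700.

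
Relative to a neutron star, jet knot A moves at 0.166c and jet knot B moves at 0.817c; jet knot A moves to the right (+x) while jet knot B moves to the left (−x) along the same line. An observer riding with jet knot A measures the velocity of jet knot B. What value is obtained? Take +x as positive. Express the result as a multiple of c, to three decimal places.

β_A = 0.166, β_B = -0.817.
Transform to A's frame with the inverse velocity-addition law: u' = (u − v)/(1 − uv/c²), taking u = β_B and v = β_A.
u' = (-0.817 − 0.166) / (1 − (0.166)(-0.817)) = -0.9830/1.1356 = -0.8656.

-0.866c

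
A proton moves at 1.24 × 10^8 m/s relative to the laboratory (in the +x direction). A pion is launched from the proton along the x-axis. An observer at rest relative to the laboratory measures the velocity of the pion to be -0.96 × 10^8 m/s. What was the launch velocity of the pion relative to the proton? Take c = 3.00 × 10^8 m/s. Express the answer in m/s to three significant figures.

-1.94 × 10^8 m/s

v = 0.413c, u = -0.320c.
Invert the composition law: u' = (u − v)/(1 − uv/c²).
u' = (-0.320 − 0.413) / (1 − (-0.320)(0.413)) = -0.7333/1.1323 = -0.6477.
u' = -0.6477 × 3.00 × 10^8 m/s.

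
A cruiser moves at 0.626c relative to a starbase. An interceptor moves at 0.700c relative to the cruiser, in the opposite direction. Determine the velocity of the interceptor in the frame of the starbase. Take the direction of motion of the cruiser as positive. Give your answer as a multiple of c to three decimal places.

-0.132c

With v = 0.626 and u' = -0.700 (in units of c),
u = (u' + v)/(1 + u'v/c²):
u = (-0.700 + 0.626) / (1 + (-0.700)·0.626) = -0.0740/0.5618 = -0.1317
(Galilean addition would give -0.074c.)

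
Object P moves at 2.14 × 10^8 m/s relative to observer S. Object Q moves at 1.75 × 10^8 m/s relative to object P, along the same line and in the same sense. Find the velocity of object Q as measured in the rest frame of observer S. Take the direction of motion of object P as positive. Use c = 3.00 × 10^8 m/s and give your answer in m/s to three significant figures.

2.75 × 10^8 m/s

In units of c (dividing by 3.00 × 10^8 m/s): v = 0.713, u' = 0.583.
u = (u' + v)/(1 + u'v/c²):
u = (0.583 + 0.713) / (1 + 0.583·0.713) = 1.2967/1.4161 = 0.9157
Converting back: u = 0.9157 × 3.00 × 10^8 m/s.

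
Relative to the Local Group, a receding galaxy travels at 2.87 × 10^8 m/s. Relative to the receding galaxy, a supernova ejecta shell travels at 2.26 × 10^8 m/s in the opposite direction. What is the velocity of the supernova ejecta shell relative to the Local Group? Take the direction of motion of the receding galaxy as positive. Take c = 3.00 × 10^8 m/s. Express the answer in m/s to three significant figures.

In units of c (dividing by 3.00 × 10^8 m/s): v = 0.957, u' = -0.753.
u = (u' + v)/(1 + u'v/c²):
u = (-0.753 + 0.957) / (1 + (-0.753)·0.957) = 0.2033/0.2793 = 0.7280
(Galilean addition would give +0.203c.)
Converting back: u = 0.7280 × 3.00 × 10^8 m/s.

+2.18 × 10^8 m/s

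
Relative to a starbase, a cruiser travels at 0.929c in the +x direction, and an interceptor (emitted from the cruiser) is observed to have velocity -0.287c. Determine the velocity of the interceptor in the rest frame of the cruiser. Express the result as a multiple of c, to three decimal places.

Invert the composition law: u' = (u − v)/(1 − uv/c²).
u' = (-0.287 − 0.929) / (1 − (-0.287)(0.929)) = -1.2160/1.2666 = -0.9600.

-0.960c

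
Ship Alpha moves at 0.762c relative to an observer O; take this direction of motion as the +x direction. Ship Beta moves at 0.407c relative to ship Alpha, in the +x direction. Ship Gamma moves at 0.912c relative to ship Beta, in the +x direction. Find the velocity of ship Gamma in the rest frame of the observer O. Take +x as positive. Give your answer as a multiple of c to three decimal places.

0.995c

Apply u = (u' + v)/(1 + u'v/c²) successively, working outward toward the observer O.
Start: velocity of ship Alpha relative to the observer O = 0.7620c.
Compose with ship Beta (u' = 0.407 in ship Alpha frame): u_1 = (0.407 + 0.762) / (1 + 0.407·0.762) = 1.1690/1.3101 = 0.8923.
Compose with ship Gamma (u' = 0.912 in ship Beta frame): u_2 = (0.912 + 0.892) / (1 + 0.912·0.892) = 1.8043/1.8138 = 0.9948.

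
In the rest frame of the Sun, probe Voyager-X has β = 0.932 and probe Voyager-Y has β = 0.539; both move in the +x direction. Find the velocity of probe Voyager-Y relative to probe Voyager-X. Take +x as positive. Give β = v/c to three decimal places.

β = -0.790

β_A = 0.932, β_B = 0.539.
Transform to A's frame with the inverse velocity-addition law: u' = (u − v)/(1 − uv/c²), taking u = β_B and v = β_A.
u' = (0.539 − 0.932) / (1 − (0.932)(0.539)) = -0.3930/0.4977 = -0.7897.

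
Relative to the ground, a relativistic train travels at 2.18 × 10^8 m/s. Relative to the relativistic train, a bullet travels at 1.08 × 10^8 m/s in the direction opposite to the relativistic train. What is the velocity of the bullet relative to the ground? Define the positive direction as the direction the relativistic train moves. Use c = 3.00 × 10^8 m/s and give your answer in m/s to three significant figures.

+1.49 × 10^8 m/s

In units of c (dividing by 3.00 × 10^8 m/s): v = 0.727, u' = -0.360.
u = (u' + v)/(1 + u'v/c²):
u = (-0.360 + 0.727) / (1 + (-0.360)·0.727) = 0.3667/0.7384 = 0.4966
(Galilean addition would give +0.367c.)
Converting back: u = 0.4966 × 3.00 × 10^8 m/s.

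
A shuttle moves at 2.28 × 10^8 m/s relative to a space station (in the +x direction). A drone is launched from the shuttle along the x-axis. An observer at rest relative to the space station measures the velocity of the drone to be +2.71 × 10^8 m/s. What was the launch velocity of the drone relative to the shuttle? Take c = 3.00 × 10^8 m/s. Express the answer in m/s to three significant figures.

+1.37 × 10^8 m/s

v = 0.760c, u = 0.903c.
Invert the composition law: u' = (u − v)/(1 − uv/c²).
u' = (0.903 − 0.760) / (1 − (0.903)(0.760)) = 0.1433/0.3135 = 0.4573.
u' = 0.4573 × 3.00 × 10^8 m/s.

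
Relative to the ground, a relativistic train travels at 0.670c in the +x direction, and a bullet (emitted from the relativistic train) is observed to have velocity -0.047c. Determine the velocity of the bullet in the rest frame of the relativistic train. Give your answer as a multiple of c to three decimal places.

-0.695c

Invert the composition law: u' = (u − v)/(1 − uv/c²).
u' = (-0.047 − 0.670) / (1 − (-0.047)(0.670)) = -0.7170/1.0315 = -0.6951.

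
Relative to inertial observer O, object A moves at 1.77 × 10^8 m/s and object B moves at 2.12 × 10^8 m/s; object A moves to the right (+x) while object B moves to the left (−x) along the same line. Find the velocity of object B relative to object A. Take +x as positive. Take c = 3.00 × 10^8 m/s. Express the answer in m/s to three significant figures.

β_A = 0.590, β_B = -0.707 (dividing each by c = 3.00 × 10^8 m/s).
Transform to A's frame with the inverse velocity-addition law: u' = (u − v)/(1 − uv/c²), taking u = β_B and v = β_A.
u' = (-0.707 − 0.590) / (1 − (0.590)(-0.707)) = -1.2967/1.4169 = -0.9151.
u' = -0.9151 × 3.00 × 10^8 m/s.

-2.75 × 10^8 m/s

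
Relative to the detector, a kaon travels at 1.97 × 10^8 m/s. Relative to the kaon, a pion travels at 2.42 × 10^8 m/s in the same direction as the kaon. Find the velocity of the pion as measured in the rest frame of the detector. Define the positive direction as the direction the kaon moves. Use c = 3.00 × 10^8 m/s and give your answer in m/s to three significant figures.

In units of c (dividing by 3.00 × 10^8 m/s): v = 0.657, u' = 0.807.
u = (u' + v)/(1 + u'v/c²):
u = (0.807 + 0.657) / (1 + 0.807·0.657) = 1.4633/1.5297 = 0.9566
Converting back: u = 0.9566 × 3.00 × 10^8 m/s.

2.87 × 10^8 m/s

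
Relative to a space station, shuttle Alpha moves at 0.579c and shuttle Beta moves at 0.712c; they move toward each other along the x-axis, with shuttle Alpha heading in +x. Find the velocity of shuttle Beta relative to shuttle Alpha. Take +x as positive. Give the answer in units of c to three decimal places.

-0.914c

β_A = 0.579, β_B = -0.712.
Transform to A's frame with the inverse velocity-addition law: u' = (u − v)/(1 − uv/c²), taking u = β_B and v = β_A.
u' = (-0.712 − 0.579) / (1 − (0.579)(-0.712)) = -1.2910/1.4122 = -0.9141.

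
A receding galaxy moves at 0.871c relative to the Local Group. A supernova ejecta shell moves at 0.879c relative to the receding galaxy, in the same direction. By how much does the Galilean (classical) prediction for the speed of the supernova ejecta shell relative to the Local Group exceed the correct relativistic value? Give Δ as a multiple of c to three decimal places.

Galilean: u_cl = 0.879 + 0.871 = 1.7500.
Relativistic: u_rel = (0.879 + 0.871) / (1 + 0.879·0.871) = 1.7500/1.7656 = 0.9912.
Δ = 1.7500 − 0.9912 = 0.7588.
(The classical prediction exceeds c; the relativistic result does not.)

Δ = 0.759c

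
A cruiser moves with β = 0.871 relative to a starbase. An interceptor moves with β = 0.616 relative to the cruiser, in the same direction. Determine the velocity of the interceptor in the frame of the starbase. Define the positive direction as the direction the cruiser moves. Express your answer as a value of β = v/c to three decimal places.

β = 0.968

With v = 0.871 and u' = 0.616 (in units of c),
u = (u' + v)/(1 + u'v/c²):
u = (0.616 + 0.871) / (1 + 0.616·0.871) = 1.4870/1.5365 = 0.9678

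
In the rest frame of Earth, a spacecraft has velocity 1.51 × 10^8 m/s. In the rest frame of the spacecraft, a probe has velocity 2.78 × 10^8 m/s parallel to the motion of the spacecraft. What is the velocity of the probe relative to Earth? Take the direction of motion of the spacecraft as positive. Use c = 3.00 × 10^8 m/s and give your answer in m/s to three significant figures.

2.93 × 10^8 m/s

In units of c (dividing by 3.00 × 10^8 m/s): v = 0.503, u' = 0.927.
u = (u' + v)/(1 + u'v/c²):
u = (0.927 + 0.503) / (1 + 0.927·0.503) = 1.4300/1.4664 = 0.9752
Converting back: u = 0.9752 × 3.00 × 10^8 m/s.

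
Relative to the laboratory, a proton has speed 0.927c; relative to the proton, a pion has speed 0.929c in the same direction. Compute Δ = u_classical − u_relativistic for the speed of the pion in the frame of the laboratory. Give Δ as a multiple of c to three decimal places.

Galilean: u_cl = 0.929 + 0.927 = 1.8560.
Relativistic: u_rel = (0.929 + 0.927) / (1 + 0.929·0.927) = 1.8560/1.8612 = 0.9972.
Δ = 1.8560 − 0.9972 = 0.8588.
(The classical prediction exceeds c; the relativistic result does not.)

Δ = 0.859c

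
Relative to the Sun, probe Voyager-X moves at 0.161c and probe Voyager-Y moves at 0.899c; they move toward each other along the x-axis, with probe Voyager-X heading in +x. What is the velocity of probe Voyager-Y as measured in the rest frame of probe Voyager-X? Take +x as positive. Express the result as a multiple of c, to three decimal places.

β_A = 0.161, β_B = -0.899.
Transform to A's frame with the inverse velocity-addition law: u' = (u − v)/(1 − uv/c²), taking u = β_B and v = β_A.
u' = (-0.899 − 0.161) / (1 − (0.161)(-0.899)) = -1.0600/1.1447 = -0.9260.

-0.926c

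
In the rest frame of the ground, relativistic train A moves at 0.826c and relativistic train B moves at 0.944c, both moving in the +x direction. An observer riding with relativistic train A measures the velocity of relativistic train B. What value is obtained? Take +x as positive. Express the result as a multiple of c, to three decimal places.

+0.536c

β_A = 0.826, β_B = 0.944.
Transform to A's frame with the inverse velocity-addition law: u' = (u − v)/(1 − uv/c²), taking u = β_B and v = β_A.
u' = (0.944 − 0.826) / (1 − (0.826)(0.944)) = 0.1180/0.2203 = 0.5357.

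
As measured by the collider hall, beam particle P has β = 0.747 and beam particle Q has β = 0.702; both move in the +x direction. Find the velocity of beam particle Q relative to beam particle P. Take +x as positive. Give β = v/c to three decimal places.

β = -0.095

β_A = 0.747, β_B = 0.702.
Transform to A's frame with the inverse velocity-addition law: u' = (u − v)/(1 − uv/c²), taking u = β_B and v = β_A.
u' = (0.702 − 0.747) / (1 − (0.747)(0.702)) = -0.0450/0.4756 = -0.0946.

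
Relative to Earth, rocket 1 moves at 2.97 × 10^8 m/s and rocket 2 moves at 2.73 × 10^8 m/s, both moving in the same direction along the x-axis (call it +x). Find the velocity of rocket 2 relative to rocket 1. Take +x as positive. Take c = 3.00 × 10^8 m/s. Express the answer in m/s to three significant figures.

-2.42 × 10^8 m/s

β_A = 0.990, β_B = 0.910 (dividing each by c = 3.00 × 10^8 m/s).
Transform to A's frame with the inverse velocity-addition law: u' = (u − v)/(1 − uv/c²), taking u = β_B and v = β_A.
u' = (0.910 − 0.990) / (1 − (0.990)(0.910)) = -0.0800/0.0991 = -0.8073.
u' = -0.8073 × 3.00 × 10^8 m/s.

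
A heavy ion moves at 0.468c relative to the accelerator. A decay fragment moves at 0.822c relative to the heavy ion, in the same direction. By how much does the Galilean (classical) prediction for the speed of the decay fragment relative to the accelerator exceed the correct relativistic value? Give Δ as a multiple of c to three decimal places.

Δ = 0.358c

Galilean: u_cl = 0.822 + 0.468 = 1.2900.
Relativistic: u_rel = (0.822 + 0.468) / (1 + 0.822·0.468) = 1.2900/1.3847 = 0.9316.
Δ = 1.2900 − 0.9316 = 0.3584.
(The classical prediction exceeds c; the relativistic result does not.)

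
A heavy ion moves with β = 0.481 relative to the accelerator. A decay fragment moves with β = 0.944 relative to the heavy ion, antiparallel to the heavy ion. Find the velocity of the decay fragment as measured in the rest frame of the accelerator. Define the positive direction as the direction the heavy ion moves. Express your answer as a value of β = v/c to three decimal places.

β = -0.848

With v = 0.481 and u' = -0.944 (in units of c),
u = (u' + v)/(1 + u'v/c²):
u = (-0.944 + 0.481) / (1 + (-0.944)·0.481) = -0.4630/0.5459 = -0.8481
(Galilean addition would give -0.463c.)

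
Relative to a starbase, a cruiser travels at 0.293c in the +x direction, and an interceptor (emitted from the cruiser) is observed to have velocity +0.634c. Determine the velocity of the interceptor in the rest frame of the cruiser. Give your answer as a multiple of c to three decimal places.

Invert the composition law: u' = (u − v)/(1 − uv/c²).
u' = (0.634 − 0.293) / (1 − (0.634)(0.293)) = 0.3410/0.8142 = 0.4188.

+0.419c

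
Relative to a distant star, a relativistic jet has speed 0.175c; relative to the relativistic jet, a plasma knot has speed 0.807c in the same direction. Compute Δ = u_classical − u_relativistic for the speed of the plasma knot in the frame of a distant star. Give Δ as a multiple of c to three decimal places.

Δ = 0.122c

Galilean: u_cl = 0.807 + 0.175 = 0.9820.
Relativistic: u_rel = (0.807 + 0.175) / (1 + 0.807·0.175) = 0.9820/1.1412 = 0.8605.
Δ = 0.9820 − 0.8605 = 0.1215.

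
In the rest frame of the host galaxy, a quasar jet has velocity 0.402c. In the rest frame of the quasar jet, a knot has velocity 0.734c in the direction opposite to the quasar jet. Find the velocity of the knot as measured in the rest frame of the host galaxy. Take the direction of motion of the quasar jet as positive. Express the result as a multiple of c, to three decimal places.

With v = 0.402 and u' = -0.734 (in units of c),
u = (u' + v)/(1 + u'v/c²):
u = (-0.734 + 0.402) / (1 + (-0.734)·0.402) = -0.3320/0.7049 = -0.4710

-0.471c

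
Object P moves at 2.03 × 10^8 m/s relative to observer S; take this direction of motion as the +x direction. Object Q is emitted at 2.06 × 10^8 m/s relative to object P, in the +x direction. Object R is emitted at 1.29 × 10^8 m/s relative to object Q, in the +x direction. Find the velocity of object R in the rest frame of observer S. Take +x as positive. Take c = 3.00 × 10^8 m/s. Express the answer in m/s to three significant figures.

Apply u = (u' + v)/(1 + u'v/c²) successively, working outward toward observer S.
(Dividing each given speed by c = 3.00 × 10^8 m/s to work in units of c.)
Start: velocity of object P relative to observer S = 0.6767c.
Compose with object Q (u' = 0.687 in object P frame): u_1 = (0.687 + 0.677) / (1 + 0.687·0.677) = 1.3633/1.4646 = 0.9308.
Compose with object R (u' = 0.430 in object Q frame): u_2 = (0.430 + 0.931) / (1 + 0.430·0.931) = 1.3608/1.4003 = 0.9718.
So u = 0.9718 × 3.00 × 10^8 m/s.

2.92 × 10^8 m/s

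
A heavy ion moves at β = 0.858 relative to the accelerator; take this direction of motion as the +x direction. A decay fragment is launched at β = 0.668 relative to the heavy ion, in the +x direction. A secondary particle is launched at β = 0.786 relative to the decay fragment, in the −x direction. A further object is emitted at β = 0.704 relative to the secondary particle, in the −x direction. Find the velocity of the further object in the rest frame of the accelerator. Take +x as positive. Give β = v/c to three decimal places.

Apply u = (u' + v)/(1 + u'v/c²) successively, working outward toward the accelerator.
Start: velocity of the heavy ion relative to the accelerator = 0.8580c.
Compose with the decay fragment (u' = 0.668 in the heavy ion frame): u_1 = (0.668 + 0.858) / (1 + 0.668·0.858) = 1.5260/1.5731 = 0.9700.
Compose with the secondary particle (u' = -0.786 in the decay fragment frame): u_2 = (-0.786 + 0.970) / (1 + (-0.786)·0.970) = 0.1840/0.2376 = 0.7747.
Compose with the further object (u' = -0.704 in the secondary particle frame): u_3 = (-0.704 + 0.775) / (1 + (-0.704)·0.775) = 0.0707/0.4546 = 0.1555.

β = +0.155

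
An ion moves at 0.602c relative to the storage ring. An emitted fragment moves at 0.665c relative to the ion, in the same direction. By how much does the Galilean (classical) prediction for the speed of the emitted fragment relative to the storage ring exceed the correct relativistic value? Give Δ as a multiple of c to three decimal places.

Δ = 0.362c

Galilean: u_cl = 0.665 + 0.602 = 1.2670.
Relativistic: u_rel = (0.665 + 0.602) / (1 + 0.665·0.602) = 1.2670/1.4003 = 0.9048.
Δ = 1.2670 − 0.9048 = 0.3622.
(The classical prediction exceeds c; the relativistic result does not.)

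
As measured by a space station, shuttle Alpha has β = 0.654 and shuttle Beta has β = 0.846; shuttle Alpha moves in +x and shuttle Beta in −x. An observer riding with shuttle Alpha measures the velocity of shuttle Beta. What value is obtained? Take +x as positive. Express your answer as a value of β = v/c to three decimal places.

β = -0.966

β_A = 0.654, β_B = -0.846.
Transform to A's frame with the inverse velocity-addition law: u' = (u − v)/(1 − uv/c²), taking u = β_B and v = β_A.
u' = (-0.846 − 0.654) / (1 − (0.654)(-0.846)) = -1.5000/1.5533 = -0.9657.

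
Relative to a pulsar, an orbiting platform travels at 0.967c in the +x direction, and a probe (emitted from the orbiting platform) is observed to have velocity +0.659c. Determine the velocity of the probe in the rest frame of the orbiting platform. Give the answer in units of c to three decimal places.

Invert the composition law: u' = (u − v)/(1 − uv/c²).
u' = (0.659 − 0.967) / (1 − (0.659)(0.967)) = -0.3080/0.3627 = -0.8491.

-0.849c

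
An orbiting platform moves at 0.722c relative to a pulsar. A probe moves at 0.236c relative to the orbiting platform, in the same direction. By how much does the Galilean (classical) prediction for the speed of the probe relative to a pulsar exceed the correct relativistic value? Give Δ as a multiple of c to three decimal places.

Δ = 0.139c

Galilean: u_cl = 0.236 + 0.722 = 0.9580.
Relativistic: u_rel = (0.236 + 0.722) / (1 + 0.236·0.722) = 0.9580/1.1704 = 0.8185.
Δ = 0.9580 − 0.8185 = 0.1395.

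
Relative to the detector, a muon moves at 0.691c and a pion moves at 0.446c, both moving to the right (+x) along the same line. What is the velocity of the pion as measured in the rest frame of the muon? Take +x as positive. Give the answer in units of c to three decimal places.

-0.354c

β_A = 0.691, β_B = 0.446.
Transform to A's frame with the inverse velocity-addition law: u' = (u − v)/(1 − uv/c²), taking u = β_B and v = β_A.
u' = (0.446 − 0.691) / (1 − (0.691)(0.446)) = -0.2450/0.6918 = -0.3541.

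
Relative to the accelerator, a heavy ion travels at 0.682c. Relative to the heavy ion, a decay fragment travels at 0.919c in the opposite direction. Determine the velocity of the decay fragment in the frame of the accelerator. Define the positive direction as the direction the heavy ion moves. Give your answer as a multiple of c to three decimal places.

With v = 0.682 and u' = -0.919 (in units of c),
u = (u' + v)/(1 + u'v/c²):
u = (-0.919 + 0.682) / (1 + (-0.919)·0.682) = -0.2370/0.3732 = -0.6350
(Galilean addition would give -0.237c.)

-0.635c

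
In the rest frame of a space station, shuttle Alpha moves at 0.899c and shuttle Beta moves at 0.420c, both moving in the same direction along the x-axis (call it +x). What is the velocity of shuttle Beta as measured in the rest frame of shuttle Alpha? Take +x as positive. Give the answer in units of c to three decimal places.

-0.770c

β_A = 0.899, β_B = 0.420.
Transform to A's frame with the inverse velocity-addition law: u' = (u − v)/(1 − uv/c²), taking u = β_B and v = β_A.
u' = (0.420 − 0.899) / (1 − (0.899)(0.420)) = -0.4790/0.6224 = -0.7696.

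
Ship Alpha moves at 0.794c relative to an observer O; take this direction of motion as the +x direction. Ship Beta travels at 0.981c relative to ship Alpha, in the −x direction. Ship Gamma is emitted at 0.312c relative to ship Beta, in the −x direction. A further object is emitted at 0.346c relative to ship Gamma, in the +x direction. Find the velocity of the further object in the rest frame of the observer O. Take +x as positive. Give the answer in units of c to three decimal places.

Apply u = (u' + v)/(1 + u'v/c²) successively, working outward toward the observer O.
Start: velocity of ship Alpha relative to the observer O = 0.7940c.
Compose with ship Beta (u' = -0.981 in ship Alpha frame): u_1 = (-0.981 + 0.794) / (1 + (-0.981)·0.794) = -0.1870/0.2211 = -0.8458.
Compose with ship Gamma (u' = -0.312 in ship Beta frame): u_2 = (-0.312 + (-0.846)) / (1 + (-0.312)·(-0.846)) = -1.1578/1.2639 = -0.9161.
Compose with the further object (u' = 0.346 in ship Gamma frame): u_3 = (0.346 + (-0.916)) / (1 + 0.346·(-0.916)) = -0.5701/0.6830 = -0.8346.

-0.835c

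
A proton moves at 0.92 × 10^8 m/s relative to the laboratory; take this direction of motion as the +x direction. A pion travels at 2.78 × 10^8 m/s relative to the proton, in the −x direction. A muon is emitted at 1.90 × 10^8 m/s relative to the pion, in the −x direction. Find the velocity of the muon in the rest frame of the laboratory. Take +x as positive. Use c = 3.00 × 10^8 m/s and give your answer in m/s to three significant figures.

-2.90 × 10^8 m/s

Apply u = (u' + v)/(1 + u'v/c²) successively, working outward toward the laboratory.
(Dividing each given speed by c = 3.00 × 10^8 m/s to work in units of c.)
Start: velocity of the proton relative to the laboratory = 0.3067c.
Compose with the pion (u' = -0.927 in the proton frame): u_1 = (-0.927 + 0.307) / (1 + (-0.927)·0.307) = -0.6200/0.7158 = -0.8661.
Compose with the muon (u' = -0.633 in the pion frame): u_2 = (-0.633 + (-0.866)) / (1 + (-0.633)·(-0.866)) = -1.4995/1.5486 = -0.9683.
So u = -0.9683 × 3.00 × 10^8 m/s.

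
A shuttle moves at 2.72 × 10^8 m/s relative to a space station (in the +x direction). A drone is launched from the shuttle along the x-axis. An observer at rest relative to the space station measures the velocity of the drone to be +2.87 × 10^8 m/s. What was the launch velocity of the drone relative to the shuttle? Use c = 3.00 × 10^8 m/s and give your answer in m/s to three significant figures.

v = 0.907c, u = 0.957c.
Invert the composition law: u' = (u − v)/(1 − uv/c²).
u' = (0.957 − 0.907) / (1 − (0.957)(0.907)) = 0.0500/0.1326 = 0.3770.
u' = 0.3770 × 3.00 × 10^8 m/s.

+1.13 × 10^8 m/s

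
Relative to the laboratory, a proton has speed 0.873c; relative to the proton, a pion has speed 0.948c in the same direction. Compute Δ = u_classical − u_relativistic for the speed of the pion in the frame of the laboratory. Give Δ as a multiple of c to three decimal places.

Δ = 0.825c

Galilean: u_cl = 0.948 + 0.873 = 1.8210.
Relativistic: u_rel = (0.948 + 0.873) / (1 + 0.948·0.873) = 1.8210/1.8276 = 0.9964.
Δ = 1.8210 − 0.9964 = 0.8246.
(The classical prediction exceeds c; the relativistic result does not.)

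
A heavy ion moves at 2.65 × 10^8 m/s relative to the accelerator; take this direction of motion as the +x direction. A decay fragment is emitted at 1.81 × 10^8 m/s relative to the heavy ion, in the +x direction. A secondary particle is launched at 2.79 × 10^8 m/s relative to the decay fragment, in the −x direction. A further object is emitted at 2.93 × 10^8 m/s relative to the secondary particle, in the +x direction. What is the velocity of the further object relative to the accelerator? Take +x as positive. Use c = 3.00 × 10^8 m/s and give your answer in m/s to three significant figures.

+2.97 × 10^8 m/s

Apply u = (u' + v)/(1 + u'v/c²) successively, working outward toward the accelerator.
(Dividing each given speed by c = 3.00 × 10^8 m/s to work in units of c.)
Start: velocity of the heavy ion relative to the accelerator = 0.8833c.
Compose with the decay fragment (u' = 0.603 in the heavy ion frame): u_1 = (0.603 + 0.883) / (1 + 0.603·0.883) = 1.4867/1.5329 = 0.9698.
Compose with the secondary particle (u' = -0.930 in the decay fragment frame): u_2 = (-0.930 + 0.970) / (1 + (-0.930)·0.970) = 0.0398/0.0981 = 0.4059.
Compose with the further object (u' = 0.977 in the secondary particle frame): u_3 = (0.977 + 0.406) / (1 + 0.977·0.406) = 1.3826/1.3965 = 0.9901.
So u = 0.9901 × 3.00 × 10^8 m/s.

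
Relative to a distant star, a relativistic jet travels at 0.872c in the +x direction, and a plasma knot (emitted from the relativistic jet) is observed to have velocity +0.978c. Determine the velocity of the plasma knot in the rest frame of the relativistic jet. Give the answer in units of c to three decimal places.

Invert the composition law: u' = (u − v)/(1 − uv/c²).
u' = (0.978 − 0.872) / (1 − (0.978)(0.872)) = 0.1060/0.1472 = 0.7202.

+0.720c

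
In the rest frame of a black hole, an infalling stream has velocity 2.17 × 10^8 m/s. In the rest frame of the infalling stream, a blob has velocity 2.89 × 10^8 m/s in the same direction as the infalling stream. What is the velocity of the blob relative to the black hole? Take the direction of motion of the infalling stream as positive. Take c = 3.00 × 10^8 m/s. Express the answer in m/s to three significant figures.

2.98 × 10^8 m/s

In units of c (dividing by 3.00 × 10^8 m/s): v = 0.723, u' = 0.963.
u = (u' + v)/(1 + u'v/c²):
u = (0.963 + 0.723) / (1 + 0.963·0.723) = 1.6867/1.6968 = 0.9940
Converting back: u = 0.9940 × 3.00 × 10^8 m/s.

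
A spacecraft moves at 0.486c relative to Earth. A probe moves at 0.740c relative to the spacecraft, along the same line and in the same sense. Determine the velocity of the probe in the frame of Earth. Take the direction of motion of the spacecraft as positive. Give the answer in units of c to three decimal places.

0.902c

With v = 0.486 and u' = 0.740 (in units of c),
u = (u' + v)/(1 + u'v/c²):
u = (0.740 + 0.486) / (1 + 0.740·0.486) = 1.2260/1.3596 = 0.9017
(Galilean addition would give +1.226c, exceeding c.)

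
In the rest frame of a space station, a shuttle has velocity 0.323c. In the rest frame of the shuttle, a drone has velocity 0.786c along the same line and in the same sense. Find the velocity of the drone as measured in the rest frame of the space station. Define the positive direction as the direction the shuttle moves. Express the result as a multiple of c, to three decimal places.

0.884c

With v = 0.323 and u' = 0.786 (in units of c),
u = (u' + v)/(1 + u'v/c²):
u = (0.786 + 0.323) / (1 + 0.786·0.323) = 1.1090/1.2539 = 0.8845
(Galilean addition would give +1.109c, exceeding c.)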